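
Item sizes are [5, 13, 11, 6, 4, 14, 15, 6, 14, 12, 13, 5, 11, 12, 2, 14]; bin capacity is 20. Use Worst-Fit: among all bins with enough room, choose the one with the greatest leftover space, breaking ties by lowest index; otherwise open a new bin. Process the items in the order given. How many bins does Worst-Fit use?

Put 5 in bin 1; 15 remain.
Put 13 in bin 1; 2 remain.
Put 11 in bin 2; 9 remain.
Put 6 in bin 2; 3 remain.
Put 4 in bin 3; 16 remain.
Put 14 in bin 3; 2 remain.
Put 15 in bin 4; 5 remain.
Put 6 in bin 5; 14 remain.
Put 14 in bin 5; 0 remain.
Put 12 in bin 6; 8 remain.
Put 13 in bin 7; 7 remain.
Put 5 in bin 6; 3 remain.
Put 11 in bin 8; 9 remain.
Put 12 in bin 9; 8 remain.
Put 2 in bin 8; 7 remain.
Put 14 in bin 10; 6 remain.

10 bins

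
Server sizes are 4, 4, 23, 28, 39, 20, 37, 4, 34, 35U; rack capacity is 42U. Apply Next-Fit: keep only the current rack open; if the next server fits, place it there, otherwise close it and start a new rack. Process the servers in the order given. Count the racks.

rack 1: place 4U, 38U left
rack 1: place 4U, 34U left
rack 1: place 23U, 11U left
rack 2: place 28U, 14U left
rack 3: place 39U, 3U left
rack 4: place 20U, 22U left
rack 5: place 37U, 5U left
rack 5: place 4U, 1U left
rack 6: place 34U, 8U left
rack 7: place 35U, 7U left

7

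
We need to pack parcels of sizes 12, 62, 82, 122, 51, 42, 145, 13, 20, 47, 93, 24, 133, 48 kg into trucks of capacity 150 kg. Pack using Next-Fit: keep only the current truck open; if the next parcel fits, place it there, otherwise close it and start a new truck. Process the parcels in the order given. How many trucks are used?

9 trucks

12 kg → truck 1 (remaining 138 kg)
62 kg → truck 1 (remaining 76 kg)
82 kg → truck 2 (remaining 68 kg)
122 kg → truck 3 (remaining 28 kg)
51 kg → truck 4 (remaining 99 kg)
42 kg → truck 4 (remaining 57 kg)
145 kg → truck 5 (remaining 5 kg)
13 kg → truck 6 (remaining 137 kg)
20 kg → truck 6 (remaining 117 kg)
47 kg → truck 6 (remaining 70 kg)
93 kg → truck 7 (remaining 57 kg)
24 kg → truck 7 (remaining 33 kg)
133 kg → truck 8 (remaining 17 kg)
48 kg → truck 9 (remaining 102 kg)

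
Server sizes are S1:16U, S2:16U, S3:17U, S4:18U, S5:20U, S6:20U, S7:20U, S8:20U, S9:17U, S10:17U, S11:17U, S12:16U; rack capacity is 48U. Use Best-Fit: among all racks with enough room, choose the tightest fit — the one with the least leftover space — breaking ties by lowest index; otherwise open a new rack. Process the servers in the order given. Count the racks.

6

Put S1 (16U) in rack 1; 32U remain.
Put S2 (16U) in rack 1; 16U remain.
Put S3 (17U) in rack 2; 31U remain.
Put S4 (18U) in rack 2; 13U remain.
Put S5 (20U) in rack 3; 28U remain.
Put S6 (20U) in rack 3; 8U remain.
Put S7 (20U) in rack 4; 28U remain.
Put S8 (20U) in rack 4; 8U remain.
Put S9 (17U) in rack 5; 31U remain.
Put S10 (17U) in rack 5; 14U remain.
Put S11 (17U) in rack 6; 31U remain.
Put S12 (16U) in rack 1; 0U remain.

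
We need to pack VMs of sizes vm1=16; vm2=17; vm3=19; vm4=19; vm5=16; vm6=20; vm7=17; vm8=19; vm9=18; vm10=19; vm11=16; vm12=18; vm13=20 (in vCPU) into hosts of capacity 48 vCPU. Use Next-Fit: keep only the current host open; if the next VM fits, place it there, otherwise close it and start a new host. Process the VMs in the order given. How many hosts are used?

7

vm1 (16 vCPU) → host 1 (remaining 32 vCPU)
vm2 (17 vCPU) → host 1 (remaining 15 vCPU)
vm3 (19 vCPU) → host 2 (remaining 29 vCPU)
vm4 (19 vCPU) → host 2 (remaining 10 vCPU)
vm5 (16 vCPU) → host 3 (remaining 32 vCPU)
vm6 (20 vCPU) → host 3 (remaining 12 vCPU)
vm7 (17 vCPU) → host 4 (remaining 31 vCPU)
vm8 (19 vCPU) → host 4 (remaining 12 vCPU)
vm9 (18 vCPU) → host 5 (remaining 30 vCPU)
vm10 (19 vCPU) → host 5 (remaining 11 vCPU)
vm11 (16 vCPU) → host 6 (remaining 32 vCPU)
vm12 (18 vCPU) → host 6 (remaining 14 vCPU)
vm13 (20 vCPU) → host 7 (remaining 28 vCPU)
Final hosts: [16,17] [19,19] [16,20] [17,19] [18,19] [16,18] [20].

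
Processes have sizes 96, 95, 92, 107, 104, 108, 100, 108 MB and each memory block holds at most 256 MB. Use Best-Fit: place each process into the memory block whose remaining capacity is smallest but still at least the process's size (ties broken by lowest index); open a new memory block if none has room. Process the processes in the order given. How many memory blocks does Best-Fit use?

Put 96 MB in memory block 1; 160 MB remain.
Put 95 MB in memory block 1; 65 MB remain.
Put 92 MB in memory block 2; 164 MB remain.
Put 107 MB in memory block 2; 57 MB remain.
Put 104 MB in memory block 3; 152 MB remain.
Put 108 MB in memory block 3; 44 MB remain.
Put 100 MB in memory block 4; 156 MB remain.
Put 108 MB in memory block 4; 48 MB remain.

4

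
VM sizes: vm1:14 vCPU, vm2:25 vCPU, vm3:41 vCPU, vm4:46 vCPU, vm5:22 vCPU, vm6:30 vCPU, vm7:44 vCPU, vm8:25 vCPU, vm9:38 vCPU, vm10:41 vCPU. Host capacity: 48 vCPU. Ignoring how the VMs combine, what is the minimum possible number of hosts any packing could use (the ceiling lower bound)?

7

Total size = 14 + 25 + 41 + 46 + 22 + 30 + 44 + 25 + 38 + 41 = 326 vCPU.
⌈326 / 48⌉ = 7.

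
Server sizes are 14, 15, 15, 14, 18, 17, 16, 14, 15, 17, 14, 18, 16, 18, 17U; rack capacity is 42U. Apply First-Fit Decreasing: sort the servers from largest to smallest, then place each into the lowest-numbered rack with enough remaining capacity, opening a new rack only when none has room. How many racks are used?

Sorted descending: 18, 18, 18, 17, 17, 17, 16, 16, 15, 15, 15, 14, 14, 14, 14.
rack 1: place 18U, 24U left
rack 1: place 18U, 6U left
rack 2: place 18U, 24U left
rack 2: place 17U, 7U left
rack 3: place 17U, 25U left
rack 3: place 17U, 8U left
rack 4: place 16U, 26U left
rack 4: place 16U, 10U left
rack 5: place 15U, 27U left
rack 5: place 15U, 12U left
rack 6: place 15U, 27U left
rack 6: place 14U, 13U left
rack 7: place 14U, 28U left
rack 7: place 14U, 14U left
rack 7: place 14U, 0U left
Final racks: [18,18] [18,17] [17,17] [16,16] [15,15] [15,14] [14,14,14].

7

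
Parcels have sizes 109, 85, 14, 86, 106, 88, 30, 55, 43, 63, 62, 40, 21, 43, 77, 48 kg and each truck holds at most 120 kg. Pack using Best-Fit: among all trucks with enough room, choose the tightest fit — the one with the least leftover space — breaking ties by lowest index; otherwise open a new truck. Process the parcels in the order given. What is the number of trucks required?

Put 109 kg in truck 1; 11 kg remain.
Put 85 kg in truck 2; 35 kg remain.
Put 14 kg in truck 2; 21 kg remain.
Put 86 kg in truck 3; 34 kg remain.
Put 106 kg in truck 4; 14 kg remain.
Put 88 kg in truck 5; 32 kg remain.
Put 30 kg in truck 5; 2 kg remain.
Put 55 kg in truck 6; 65 kg remain.
Put 43 kg in truck 6; 22 kg remain.
Put 63 kg in truck 7; 57 kg remain.
Put 62 kg in truck 8; 58 kg remain.
Put 40 kg in truck 7; 17 kg remain.
Put 21 kg in truck 2; 0 kg remain.
Put 43 kg in truck 8; 15 kg remain.
Put 77 kg in truck 9; 43 kg remain.
Put 48 kg in truck 10; 72 kg remain.
Final trucks: [109] [85,14,21] [86] [106] [88,30] [55,43] [63,40] [62,43] [77] [48].

10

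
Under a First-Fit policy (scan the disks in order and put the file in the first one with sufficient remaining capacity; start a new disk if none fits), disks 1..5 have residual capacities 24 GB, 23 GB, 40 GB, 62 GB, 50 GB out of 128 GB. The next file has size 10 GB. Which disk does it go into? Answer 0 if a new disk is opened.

1

Disks with room: disk 1 (24 GB), disk 2 (23 GB), disk 3 (40 GB), disk 4 (62 GB), disk 5 (50 GB).
The first with room is disk 1.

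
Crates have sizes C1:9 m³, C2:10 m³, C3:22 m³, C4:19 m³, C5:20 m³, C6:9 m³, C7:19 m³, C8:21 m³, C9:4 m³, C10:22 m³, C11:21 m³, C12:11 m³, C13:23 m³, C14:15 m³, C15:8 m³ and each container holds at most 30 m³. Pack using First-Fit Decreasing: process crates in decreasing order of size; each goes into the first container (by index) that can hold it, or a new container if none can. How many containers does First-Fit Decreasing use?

9 containers

Sorted descending: 23, 22, 22, 21, 21, 20, 19, 19, 15, 11, 10, 9, 9, 8, 4.
container 1: place 23 m³, 7 m³ left
container 2: place 22 m³, 8 m³ left
container 3: place 22 m³, 8 m³ left
container 4: place 21 m³, 9 m³ left
container 5: place 21 m³, 9 m³ left
container 6: place 20 m³, 10 m³ left
container 7: place 19 m³, 11 m³ left
container 8: place 19 m³, 11 m³ left
container 9: place 15 m³, 15 m³ left
container 7: place 11 m³, 0 m³ left
container 6: place 10 m³, 0 m³ left
container 4: place 9 m³, 0 m³ left
container 5: place 9 m³, 0 m³ left
container 2: place 8 m³, 0 m³ left
container 1: place 4 m³, 3 m³ left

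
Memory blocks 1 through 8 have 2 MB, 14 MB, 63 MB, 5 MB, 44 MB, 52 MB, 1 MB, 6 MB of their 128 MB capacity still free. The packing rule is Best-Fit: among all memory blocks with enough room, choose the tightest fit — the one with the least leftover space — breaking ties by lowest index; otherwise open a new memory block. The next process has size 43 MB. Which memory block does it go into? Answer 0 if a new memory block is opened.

Memory blocks with room: memory block 3 (63 MB), memory block 5 (44 MB), memory block 6 (52 MB).
Tightest fit is memory block 5 with 44 MB free.

5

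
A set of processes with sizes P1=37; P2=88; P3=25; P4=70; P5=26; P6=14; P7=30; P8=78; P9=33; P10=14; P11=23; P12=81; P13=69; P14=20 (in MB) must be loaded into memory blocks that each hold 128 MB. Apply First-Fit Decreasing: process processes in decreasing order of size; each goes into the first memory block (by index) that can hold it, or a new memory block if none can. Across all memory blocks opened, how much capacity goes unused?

Sorted descending: 88, 81, 78, 70, 69, 37, 33, 30, 26, 25, 23, 20, 14, 14.
88 MB → memory block 1 (remaining 40 MB)
81 MB → memory block 2 (remaining 47 MB)
78 MB → memory block 3 (remaining 50 MB)
70 MB → memory block 4 (remaining 58 MB)
69 MB → memory block 5 (remaining 59 MB)
37 MB → memory block 1 (remaining 3 MB)
33 MB → memory block 2 (remaining 14 MB)
30 MB → memory block 3 (remaining 20 MB)
26 MB → memory block 4 (remaining 32 MB)
25 MB → memory block 4 (remaining 7 MB)
23 MB → memory block 5 (remaining 36 MB)
20 MB → memory block 3 (remaining 0 MB)
14 MB → memory block 2 (remaining 0 MB)
14 MB → memory block 5 (remaining 22 MB)
5 memory blocks × 128 MB = 640 MB; used 608 MB; unused 32 MB.

32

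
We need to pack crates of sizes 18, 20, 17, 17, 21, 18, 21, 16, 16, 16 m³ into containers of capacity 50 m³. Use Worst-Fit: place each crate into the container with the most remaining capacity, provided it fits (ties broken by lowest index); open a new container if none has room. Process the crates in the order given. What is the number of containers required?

5

Put 18 m³ in container 1; 32 m³ remain.
Put 20 m³ in container 1; 12 m³ remain.
Put 17 m³ in container 2; 33 m³ remain.
Put 17 m³ in container 2; 16 m³ remain.
Put 21 m³ in container 3; 29 m³ remain.
Put 18 m³ in container 3; 11 m³ remain.
Put 21 m³ in container 4; 29 m³ remain.
Put 16 m³ in container 4; 13 m³ remain.
Put 16 m³ in container 2; 0 m³ remain.
Put 16 m³ in container 5; 34 m³ remain.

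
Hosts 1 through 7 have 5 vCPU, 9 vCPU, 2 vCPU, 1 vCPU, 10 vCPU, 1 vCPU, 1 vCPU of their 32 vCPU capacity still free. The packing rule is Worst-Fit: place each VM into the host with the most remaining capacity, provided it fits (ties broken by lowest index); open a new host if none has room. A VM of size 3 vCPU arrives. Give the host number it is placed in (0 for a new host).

Hosts with room: host 1 (5 vCPU), host 2 (9 vCPU), host 5 (10 vCPU).
Most room is host 5 with 10 vCPU free.

5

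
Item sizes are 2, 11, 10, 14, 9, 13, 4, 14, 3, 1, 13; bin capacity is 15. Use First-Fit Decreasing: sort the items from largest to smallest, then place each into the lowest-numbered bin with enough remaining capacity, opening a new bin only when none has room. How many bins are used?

7

Sorted descending: 14, 14, 13, 13, 11, 10, 9, 4, 3, 2, 1.
bin 1: place 14, 1 left
bin 2: place 14, 1 left
bin 3: place 13, 2 left
bin 4: place 13, 2 left
bin 5: place 11, 4 left
bin 6: place 10, 5 left
bin 7: place 9, 6 left
bin 5: place 4, 0 left
bin 6: place 3, 2 left
bin 3: place 2, 0 left
bin 1: place 1, 0 left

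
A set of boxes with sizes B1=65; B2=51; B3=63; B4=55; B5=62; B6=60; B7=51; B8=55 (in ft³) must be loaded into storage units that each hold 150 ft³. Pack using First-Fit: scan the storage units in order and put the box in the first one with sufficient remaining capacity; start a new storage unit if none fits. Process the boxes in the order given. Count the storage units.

B1 (65 ft³) → storage unit 1 (remaining 85 ft³)
B2 (51 ft³) → storage unit 1 (remaining 34 ft³)
B3 (63 ft³) → storage unit 2 (remaining 87 ft³)
B4 (55 ft³) → storage unit 2 (remaining 32 ft³)
B5 (62 ft³) → storage unit 3 (remaining 88 ft³)
B6 (60 ft³) → storage unit 3 (remaining 28 ft³)
B7 (51 ft³) → storage unit 4 (remaining 99 ft³)
B8 (55 ft³) → storage unit 4 (remaining 44 ft³)

4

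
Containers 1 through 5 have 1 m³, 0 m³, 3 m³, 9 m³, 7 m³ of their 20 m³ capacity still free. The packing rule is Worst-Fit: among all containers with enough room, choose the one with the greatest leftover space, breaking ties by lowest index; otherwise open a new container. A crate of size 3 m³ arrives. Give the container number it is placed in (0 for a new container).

4

Containers with room: container 3 (3 m³), container 4 (9 m³), container 5 (7 m³).
Most room is container 4 with 9 m³ free.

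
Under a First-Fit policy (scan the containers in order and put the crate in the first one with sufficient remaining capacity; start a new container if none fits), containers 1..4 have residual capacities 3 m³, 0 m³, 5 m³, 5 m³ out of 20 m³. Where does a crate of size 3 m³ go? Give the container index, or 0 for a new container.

1

Containers with room: container 1 (3 m³), container 3 (5 m³), container 4 (5 m³).
The first with room is container 1.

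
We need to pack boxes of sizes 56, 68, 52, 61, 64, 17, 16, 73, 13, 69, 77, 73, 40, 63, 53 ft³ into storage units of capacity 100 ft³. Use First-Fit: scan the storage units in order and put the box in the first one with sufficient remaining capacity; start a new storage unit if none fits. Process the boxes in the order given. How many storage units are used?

11

storage unit 1: place 56 ft³, 44 ft³ left
storage unit 2: place 68 ft³, 32 ft³ left
storage unit 3: place 52 ft³, 48 ft³ left
storage unit 4: place 61 ft³, 39 ft³ left
storage unit 5: place 64 ft³, 36 ft³ left
storage unit 1: place 17 ft³, 27 ft³ left
storage unit 1: place 16 ft³, 11 ft³ left
storage unit 6: place 73 ft³, 27 ft³ left
storage unit 2: place 13 ft³, 19 ft³ left
storage unit 7: place 69 ft³, 31 ft³ left
storage unit 8: place 77 ft³, 23 ft³ left
storage unit 9: place 73 ft³, 27 ft³ left
storage unit 3: place 40 ft³, 8 ft³ left
storage unit 10: place 63 ft³, 37 ft³ left
storage unit 11: place 53 ft³, 47 ft³ left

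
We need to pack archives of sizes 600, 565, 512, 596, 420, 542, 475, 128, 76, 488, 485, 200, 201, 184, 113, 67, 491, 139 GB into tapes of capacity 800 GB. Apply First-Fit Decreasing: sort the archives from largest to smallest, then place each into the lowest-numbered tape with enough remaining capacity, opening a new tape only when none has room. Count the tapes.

Sorted descending: 600, 596, 565, 542, 512, 491, 488, 485, 475, 420, 201, 200, 184, 139, 128, 113, 76, 67.
tape 1: place 600 GB, 200 GB left
tape 2: place 596 GB, 204 GB left
tape 3: place 565 GB, 235 GB left
tape 4: place 542 GB, 258 GB left
tape 5: place 512 GB, 288 GB left
tape 6: place 491 GB, 309 GB left
tape 7: place 488 GB, 312 GB left
tape 8: place 485 GB, 315 GB left
tape 9: place 475 GB, 325 GB left
tape 10: place 420 GB, 380 GB left
tape 2: place 201 GB, 3 GB left
tape 1: place 200 GB, 0 GB left
tape 3: place 184 GB, 51 GB left
tape 4: place 139 GB, 119 GB left
tape 5: place 128 GB, 160 GB left
tape 4: place 113 GB, 6 GB left
tape 5: place 76 GB, 84 GB left
tape 5: place 67 GB, 17 GB left
Final tapes: [600,200] [596,201] [565,184] [542,139,113] [512,128,76,67] [491] [488] [485] [475] [420].

10 tapes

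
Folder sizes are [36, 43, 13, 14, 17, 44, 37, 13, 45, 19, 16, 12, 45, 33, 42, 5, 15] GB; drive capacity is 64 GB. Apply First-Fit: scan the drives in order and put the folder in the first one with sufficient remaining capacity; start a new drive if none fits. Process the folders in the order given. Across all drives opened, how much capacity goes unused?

63

drive 1: place 36 GB, 28 GB left
drive 2: place 43 GB, 21 GB left
drive 1: place 13 GB, 15 GB left
drive 1: place 14 GB, 1 GB left
drive 2: place 17 GB, 4 GB left
drive 3: place 44 GB, 20 GB left
drive 4: place 37 GB, 27 GB left
drive 3: place 13 GB, 7 GB left
drive 5: place 45 GB, 19 GB left
drive 4: place 19 GB, 8 GB left
drive 5: place 16 GB, 3 GB left
drive 6: place 12 GB, 52 GB left
drive 6: place 45 GB, 7 GB left
drive 7: place 33 GB, 31 GB left
drive 8: place 42 GB, 22 GB left
drive 3: place 5 GB, 2 GB left
drive 7: place 15 GB, 16 GB left
8 drives × 64 GB = 512 GB; used 449 GB; unused 63 GB.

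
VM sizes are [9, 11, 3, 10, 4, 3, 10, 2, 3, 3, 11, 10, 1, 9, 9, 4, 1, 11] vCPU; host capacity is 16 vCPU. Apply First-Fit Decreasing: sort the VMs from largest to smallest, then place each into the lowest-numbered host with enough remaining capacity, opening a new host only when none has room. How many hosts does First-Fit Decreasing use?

9 hosts

Sorted descending: 11, 11, 11, 10, 10, 10, 9, 9, 9, 4, 4, 3, 3, 3, 3, 2, 1, 1.
11 vCPU → host 1 (remaining 5 vCPU)
11 vCPU → host 2 (remaining 5 vCPU)
11 vCPU → host 3 (remaining 5 vCPU)
10 vCPU → host 4 (remaining 6 vCPU)
10 vCPU → host 5 (remaining 6 vCPU)
10 vCPU → host 6 (remaining 6 vCPU)
9 vCPU → host 7 (remaining 7 vCPU)
9 vCPU → host 8 (remaining 7 vCPU)
9 vCPU → host 9 (remaining 7 vCPU)
4 vCPU → host 1 (remaining 1 vCPU)
4 vCPU → host 2 (remaining 1 vCPU)
3 vCPU → host 3 (remaining 2 vCPU)
3 vCPU → host 4 (remaining 3 vCPU)
3 vCPU → host 4 (remaining 0 vCPU)
3 vCPU → host 5 (remaining 3 vCPU)
2 vCPU → host 3 (remaining 0 vCPU)
1 vCPU → host 1 (remaining 0 vCPU)
1 vCPU → host 2 (remaining 0 vCPU)
Final hosts: [11,4,1] [11,4,1] [11,3,2] [10,3,3] [10,3] [10] [9] [9] [9].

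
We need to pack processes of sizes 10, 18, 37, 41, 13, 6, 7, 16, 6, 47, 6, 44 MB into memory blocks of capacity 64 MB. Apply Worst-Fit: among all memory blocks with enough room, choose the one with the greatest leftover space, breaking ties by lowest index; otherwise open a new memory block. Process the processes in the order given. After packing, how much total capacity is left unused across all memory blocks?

69

Put 10 MB in memory block 1; 54 MB remain.
Put 18 MB in memory block 1; 36 MB remain.
Put 37 MB in memory block 2; 27 MB remain.
Put 41 MB in memory block 3; 23 MB remain.
Put 13 MB in memory block 1; 23 MB remain.
Put 6 MB in memory block 2; 21 MB remain.
Put 7 MB in memory block 1; 16 MB remain.
Put 16 MB in memory block 3; 7 MB remain.
Put 6 MB in memory block 2; 15 MB remain.
Put 47 MB in memory block 4; 17 MB remain.
Put 6 MB in memory block 4; 11 MB remain.
Put 44 MB in memory block 5; 20 MB remain.
5 memory blocks × 64 MB = 320 MB; used 251 MB; unused 69 MB.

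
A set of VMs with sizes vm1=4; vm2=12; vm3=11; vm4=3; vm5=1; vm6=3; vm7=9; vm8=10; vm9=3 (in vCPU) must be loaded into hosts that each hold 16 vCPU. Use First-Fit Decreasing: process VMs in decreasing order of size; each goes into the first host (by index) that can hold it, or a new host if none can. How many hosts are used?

Sorted descending: 12, 11, 10, 9, 4, 3, 3, 3, 1.
12 vCPU → host 1 (remaining 4 vCPU)
11 vCPU → host 2 (remaining 5 vCPU)
10 vCPU → host 3 (remaining 6 vCPU)
9 vCPU → host 4 (remaining 7 vCPU)
4 vCPU → host 1 (remaining 0 vCPU)
3 vCPU → host 2 (remaining 2 vCPU)
3 vCPU → host 3 (remaining 3 vCPU)
3 vCPU → host 3 (remaining 0 vCPU)
1 vCPU → host 2 (remaining 1 vCPU)
Final hosts: [12,4] [11,3,1] [10,3,3] [9].

4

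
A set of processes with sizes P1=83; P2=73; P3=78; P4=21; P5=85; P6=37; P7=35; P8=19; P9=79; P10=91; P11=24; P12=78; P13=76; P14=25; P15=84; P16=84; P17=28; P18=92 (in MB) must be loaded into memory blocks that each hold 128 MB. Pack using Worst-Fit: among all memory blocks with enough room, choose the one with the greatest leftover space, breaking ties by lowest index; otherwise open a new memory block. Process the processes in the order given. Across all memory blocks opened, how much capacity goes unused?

316

P1 (83 MB) → memory block 1 (remaining 45 MB)
P2 (73 MB) → memory block 2 (remaining 55 MB)
P3 (78 MB) → memory block 3 (remaining 50 MB)
P4 (21 MB) → memory block 2 (remaining 34 MB)
P5 (85 MB) → memory block 4 (remaining 43 MB)
P6 (37 MB) → memory block 3 (remaining 13 MB)
P7 (35 MB) → memory block 1 (remaining 10 MB)
P8 (19 MB) → memory block 4 (remaining 24 MB)
P9 (79 MB) → memory block 5 (remaining 49 MB)
P10 (91 MB) → memory block 6 (remaining 37 MB)
P11 (24 MB) → memory block 5 (remaining 25 MB)
P12 (78 MB) → memory block 7 (remaining 50 MB)
P13 (76 MB) → memory block 8 (remaining 52 MB)
P14 (25 MB) → memory block 8 (remaining 27 MB)
P15 (84 MB) → memory block 9 (remaining 44 MB)
P16 (84 MB) → memory block 10 (remaining 44 MB)
P17 (28 MB) → memory block 7 (remaining 22 MB)
P18 (92 MB) → memory block 11 (remaining 36 MB)
11 memory blocks × 128 MB = 1408 MB; used 1092 MB; unused 316 MB.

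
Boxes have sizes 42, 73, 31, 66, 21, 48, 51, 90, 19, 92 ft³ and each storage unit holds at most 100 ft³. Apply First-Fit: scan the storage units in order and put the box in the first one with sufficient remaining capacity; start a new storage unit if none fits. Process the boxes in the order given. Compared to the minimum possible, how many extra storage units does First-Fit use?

0

First-Fit: [42,31,21] [73,19] [66] [48,51] [90] [92] → 6 storage units.
Total size 533 ft³; any packing needs at least ⌈533/100⌉ = 6 storage units.
So 6 is already optimal.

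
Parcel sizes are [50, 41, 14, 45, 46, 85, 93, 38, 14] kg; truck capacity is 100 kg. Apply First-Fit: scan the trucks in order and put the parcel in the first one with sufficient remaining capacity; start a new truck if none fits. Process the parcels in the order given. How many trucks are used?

truck 1: place 50 kg, 50 kg left
truck 1: place 41 kg, 9 kg left
truck 2: place 14 kg, 86 kg left
truck 2: place 45 kg, 41 kg left
truck 3: place 46 kg, 54 kg left
truck 4: place 85 kg, 15 kg left
truck 5: place 93 kg, 7 kg left
truck 2: place 38 kg, 3 kg left
truck 3: place 14 kg, 40 kg left

5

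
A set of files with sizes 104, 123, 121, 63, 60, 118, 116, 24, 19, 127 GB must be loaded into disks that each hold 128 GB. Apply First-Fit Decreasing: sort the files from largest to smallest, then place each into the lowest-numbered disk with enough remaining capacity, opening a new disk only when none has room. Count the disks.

Sorted descending: 127, 123, 121, 118, 116, 104, 63, 60, 24, 19.
Put 127 GB in disk 1; 1 GB remain.
Put 123 GB in disk 2; 5 GB remain.
Put 121 GB in disk 3; 7 GB remain.
Put 118 GB in disk 4; 10 GB remain.
Put 116 GB in disk 5; 12 GB remain.
Put 104 GB in disk 6; 24 GB remain.
Put 63 GB in disk 7; 65 GB remain.
Put 60 GB in disk 7; 5 GB remain.
Put 24 GB in disk 6; 0 GB remain.
Put 19 GB in disk 8; 109 GB remain.
Final disks: [127] [123] [121] [118] [116] [104,24] [63,60] [19].

8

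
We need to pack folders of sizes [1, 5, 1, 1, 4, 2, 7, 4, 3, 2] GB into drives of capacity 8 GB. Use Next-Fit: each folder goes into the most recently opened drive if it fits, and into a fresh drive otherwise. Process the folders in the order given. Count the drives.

Put 1 GB in drive 1; 7 GB remain.
Put 5 GB in drive 1; 2 GB remain.
Put 1 GB in drive 1; 1 GB remain.
Put 1 GB in drive 1; 0 GB remain.
Put 4 GB in drive 2; 4 GB remain.
Put 2 GB in drive 2; 2 GB remain.
Put 7 GB in drive 3; 1 GB remain.
Put 4 GB in drive 4; 4 GB remain.
Put 3 GB in drive 4; 1 GB remain.
Put 2 GB in drive 5; 6 GB remain.

5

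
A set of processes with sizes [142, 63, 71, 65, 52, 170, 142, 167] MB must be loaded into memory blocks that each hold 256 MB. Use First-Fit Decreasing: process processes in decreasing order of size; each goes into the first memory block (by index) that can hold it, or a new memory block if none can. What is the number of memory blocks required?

Sorted descending: 170, 167, 142, 142, 71, 65, 63, 52.
memory block 1: place 170 MB, 86 MB left
memory block 2: place 167 MB, 89 MB left
memory block 3: place 142 MB, 114 MB left
memory block 4: place 142 MB, 114 MB left
memory block 1: place 71 MB, 15 MB left
memory block 2: place 65 MB, 24 MB left
memory block 3: place 63 MB, 51 MB left
memory block 4: place 52 MB, 62 MB left
Final memory blocks: [170,71] [167,65] [142,63] [142,52].

4 memory blocks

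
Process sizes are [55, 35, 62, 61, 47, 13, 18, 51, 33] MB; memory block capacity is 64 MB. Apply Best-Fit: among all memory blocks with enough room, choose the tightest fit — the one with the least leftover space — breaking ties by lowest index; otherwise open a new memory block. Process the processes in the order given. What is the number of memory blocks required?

7

Put 55 MB in memory block 1; 9 MB remain.
Put 35 MB in memory block 2; 29 MB remain.
Put 62 MB in memory block 3; 2 MB remain.
Put 61 MB in memory block 4; 3 MB remain.
Put 47 MB in memory block 5; 17 MB remain.
Put 13 MB in memory block 5; 4 MB remain.
Put 18 MB in memory block 2; 11 MB remain.
Put 51 MB in memory block 6; 13 MB remain.
Put 33 MB in memory block 7; 31 MB remain.
Final memory blocks: [55] [35,18] [62] [61] [47,13] [51] [33].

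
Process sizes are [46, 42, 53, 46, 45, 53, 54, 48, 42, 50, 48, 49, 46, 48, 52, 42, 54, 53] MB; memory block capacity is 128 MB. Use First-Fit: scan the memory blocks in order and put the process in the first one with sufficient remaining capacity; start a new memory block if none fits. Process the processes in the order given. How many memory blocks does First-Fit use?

9

memory block 1: place 46 MB, 82 MB left
memory block 1: place 42 MB, 40 MB left
memory block 2: place 53 MB, 75 MB left
memory block 2: place 46 MB, 29 MB left
memory block 3: place 45 MB, 83 MB left
memory block 3: place 53 MB, 30 MB left
memory block 4: place 54 MB, 74 MB left
memory block 4: place 48 MB, 26 MB left
memory block 5: place 42 MB, 86 MB left
memory block 5: place 50 MB, 36 MB left
memory block 6: place 48 MB, 80 MB left
memory block 6: place 49 MB, 31 MB left
memory block 7: place 46 MB, 82 MB left
memory block 7: place 48 MB, 34 MB left
memory block 8: place 52 MB, 76 MB left
memory block 8: place 42 MB, 34 MB left
memory block 9: place 54 MB, 74 MB left
memory block 9: place 53 MB, 21 MB left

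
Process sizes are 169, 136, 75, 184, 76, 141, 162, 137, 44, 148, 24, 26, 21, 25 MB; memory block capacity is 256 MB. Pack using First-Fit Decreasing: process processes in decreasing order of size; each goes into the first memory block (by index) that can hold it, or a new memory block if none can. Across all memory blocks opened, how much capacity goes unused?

424

Sorted descending: 184, 169, 162, 148, 141, 137, 136, 76, 75, 44, 26, 25, 24, 21.
memory block 1: place 184 MB, 72 MB left
memory block 2: place 169 MB, 87 MB left
memory block 3: place 162 MB, 94 MB left
memory block 4: place 148 MB, 108 MB left
memory block 5: place 141 MB, 115 MB left
memory block 6: place 137 MB, 119 MB left
memory block 7: place 136 MB, 120 MB left
memory block 2: place 76 MB, 11 MB left
memory block 3: place 75 MB, 19 MB left
memory block 1: place 44 MB, 28 MB left
memory block 1: place 26 MB, 2 MB left
memory block 4: place 25 MB, 83 MB left
memory block 4: place 24 MB, 59 MB left
memory block 4: place 21 MB, 38 MB left
7 memory blocks × 256 MB = 1792 MB; used 1368 MB; unused 424 MB.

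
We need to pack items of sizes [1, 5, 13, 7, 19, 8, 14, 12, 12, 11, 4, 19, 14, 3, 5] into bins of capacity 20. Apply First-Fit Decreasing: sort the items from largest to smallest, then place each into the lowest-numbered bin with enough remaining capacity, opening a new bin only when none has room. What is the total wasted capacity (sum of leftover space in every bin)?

13

Sorted descending: 19, 19, 14, 14, 13, 12, 12, 11, 8, 7, 5, 5, 4, 3, 1.
Put 19 in bin 1; 1 remain.
Put 19 in bin 2; 1 remain.
Put 14 in bin 3; 6 remain.
Put 14 in bin 4; 6 remain.
Put 13 in bin 5; 7 remain.
Put 12 in bin 6; 8 remain.
Put 12 in bin 7; 8 remain.
Put 11 in bin 8; 9 remain.
Put 8 in bin 6; 0 remain.
Put 7 in bin 5; 0 remain.
Put 5 in bin 3; 1 remain.
Put 5 in bin 4; 1 remain.
Put 4 in bin 7; 4 remain.
Put 3 in bin 7; 1 remain.
Put 1 in bin 1; 0 remain.
8 bins × 20 = 160; used 147; unused 13.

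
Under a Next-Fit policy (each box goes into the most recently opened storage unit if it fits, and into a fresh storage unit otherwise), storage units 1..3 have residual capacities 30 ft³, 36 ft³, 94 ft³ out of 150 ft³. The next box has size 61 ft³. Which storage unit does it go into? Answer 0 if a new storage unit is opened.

3

Next-Fit only looks at storage unit 3, which has 94 ft³ free.
61 ft³ fits there.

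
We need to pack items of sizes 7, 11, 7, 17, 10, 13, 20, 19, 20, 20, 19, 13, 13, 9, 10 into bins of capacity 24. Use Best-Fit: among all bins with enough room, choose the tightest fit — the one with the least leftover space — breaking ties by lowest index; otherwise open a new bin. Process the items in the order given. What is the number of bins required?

10

bin 1: place 7, 17 left
bin 1: place 11, 6 left
bin 2: place 7, 17 left
bin 2: place 17, 0 left
bin 3: place 10, 14 left
bin 3: place 13, 1 left
bin 4: place 20, 4 left
bin 5: place 19, 5 left
bin 6: place 20, 4 left
bin 7: place 20, 4 left
bin 8: place 19, 5 left
bin 9: place 13, 11 left
bin 10: place 13, 11 left
bin 9: place 9, 2 left
bin 10: place 10, 1 left
Final bins: [7,11] [7,17] [10,13] [20] [19] [20] [20] [19] [13,9] [13,10].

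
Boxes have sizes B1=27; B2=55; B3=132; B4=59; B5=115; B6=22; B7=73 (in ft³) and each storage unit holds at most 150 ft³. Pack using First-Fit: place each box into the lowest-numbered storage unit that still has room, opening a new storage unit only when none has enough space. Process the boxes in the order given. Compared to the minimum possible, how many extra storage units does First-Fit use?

First-Fit: [27,55,59] [132] [115,22] [73] → 4 storage units.
Total size 483 ft³; any packing needs at least ⌈483/150⌉ = 4 storage units.
So 4 is already optimal.

0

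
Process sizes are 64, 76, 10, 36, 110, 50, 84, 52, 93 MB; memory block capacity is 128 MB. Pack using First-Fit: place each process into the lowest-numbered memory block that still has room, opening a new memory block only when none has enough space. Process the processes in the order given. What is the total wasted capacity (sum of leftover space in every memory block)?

memory block 1: place 64 MB, 64 MB left
memory block 2: place 76 MB, 52 MB left
memory block 1: place 10 MB, 54 MB left
memory block 1: place 36 MB, 18 MB left
memory block 3: place 110 MB, 18 MB left
memory block 2: place 50 MB, 2 MB left
memory block 4: place 84 MB, 44 MB left
memory block 5: place 52 MB, 76 MB left
memory block 6: place 93 MB, 35 MB left
6 memory blocks × 128 MB = 768 MB; used 575 MB; unused 193 MB.

193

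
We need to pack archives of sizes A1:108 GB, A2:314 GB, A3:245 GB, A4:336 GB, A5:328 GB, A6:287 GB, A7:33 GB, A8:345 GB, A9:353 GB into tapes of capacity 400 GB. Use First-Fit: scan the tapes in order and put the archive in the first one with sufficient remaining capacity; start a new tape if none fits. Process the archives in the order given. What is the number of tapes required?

A1 (108 GB) → tape 1 (remaining 292 GB)
A2 (314 GB) → tape 2 (remaining 86 GB)
A3 (245 GB) → tape 1 (remaining 47 GB)
A4 (336 GB) → tape 3 (remaining 64 GB)
A5 (328 GB) → tape 4 (remaining 72 GB)
A6 (287 GB) → tape 5 (remaining 113 GB)
A7 (33 GB) → tape 1 (remaining 14 GB)
A8 (345 GB) → tape 6 (remaining 55 GB)
A9 (353 GB) → tape 7 (remaining 47 GB)

7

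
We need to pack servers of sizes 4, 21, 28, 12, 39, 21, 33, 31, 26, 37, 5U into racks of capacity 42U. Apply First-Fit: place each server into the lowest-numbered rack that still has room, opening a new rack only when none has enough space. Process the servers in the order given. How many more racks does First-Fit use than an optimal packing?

First-Fit: [4,21,12,5] [28] [39] [21] [33] [31] [26] [37] → 8 racks.
Total size 257U; any packing needs at least ⌈257/42⌉ = 7 racks.
An optimal packing achieves that bound: [39] [37,5] [33,4] [31] [28,12] [26] [21,21] → 7 racks.
Excess: 8 − 7 = 1.

1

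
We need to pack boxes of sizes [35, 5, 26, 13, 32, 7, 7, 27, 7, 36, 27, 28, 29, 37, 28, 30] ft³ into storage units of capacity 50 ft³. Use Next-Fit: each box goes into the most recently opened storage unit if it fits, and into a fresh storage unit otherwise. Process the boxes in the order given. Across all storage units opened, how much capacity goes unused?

176

35 ft³ → storage unit 1 (remaining 15 ft³)
5 ft³ → storage unit 1 (remaining 10 ft³)
26 ft³ → storage unit 2 (remaining 24 ft³)
13 ft³ → storage unit 2 (remaining 11 ft³)
32 ft³ → storage unit 3 (remaining 18 ft³)
7 ft³ → storage unit 3 (remaining 11 ft³)
7 ft³ → storage unit 3 (remaining 4 ft³)
27 ft³ → storage unit 4 (remaining 23 ft³)
7 ft³ → storage unit 4 (remaining 16 ft³)
36 ft³ → storage unit 5 (remaining 14 ft³)
27 ft³ → storage unit 6 (remaining 23 ft³)
28 ft³ → storage unit 7 (remaining 22 ft³)
29 ft³ → storage unit 8 (remaining 21 ft³)
37 ft³ → storage unit 9 (remaining 13 ft³)
28 ft³ → storage unit 10 (remaining 22 ft³)
30 ft³ → storage unit 11 (remaining 20 ft³)
11 storage units × 50 ft³ = 550 ft³; used 374 ft³; unused 176 ft³.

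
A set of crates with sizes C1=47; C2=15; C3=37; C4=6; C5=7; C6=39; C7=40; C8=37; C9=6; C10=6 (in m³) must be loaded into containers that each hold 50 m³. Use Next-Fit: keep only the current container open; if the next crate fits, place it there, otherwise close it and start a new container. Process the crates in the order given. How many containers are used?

C1 (47 m³) → container 1 (remaining 3 m³)
C2 (15 m³) → container 2 (remaining 35 m³)
C3 (37 m³) → container 3 (remaining 13 m³)
C4 (6 m³) → container 3 (remaining 7 m³)
C5 (7 m³) → container 3 (remaining 0 m³)
C6 (39 m³) → container 4 (remaining 11 m³)
C7 (40 m³) → container 5 (remaining 10 m³)
C8 (37 m³) → container 6 (remaining 13 m³)
C9 (6 m³) → container 6 (remaining 7 m³)
C10 (6 m³) → container 6 (remaining 1 m³)
Final containers: [47] [15] [37,6,7] [39] [40] [37,6,6].

6 containers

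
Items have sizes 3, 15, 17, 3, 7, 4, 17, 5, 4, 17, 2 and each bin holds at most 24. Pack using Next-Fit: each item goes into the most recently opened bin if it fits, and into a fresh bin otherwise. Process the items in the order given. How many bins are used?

5

Put 3 in bin 1; 21 remain.
Put 15 in bin 1; 6 remain.
Put 17 in bin 2; 7 remain.
Put 3 in bin 2; 4 remain.
Put 7 in bin 3; 17 remain.
Put 4 in bin 3; 13 remain.
Put 17 in bin 4; 7 remain.
Put 5 in bin 4; 2 remain.
Put 4 in bin 5; 20 remain.
Put 17 in bin 5; 3 remain.
Put 2 in bin 5; 1 remain.
Final bins: [3,15] [17,3] [7,4] [17,5] [4,17,2].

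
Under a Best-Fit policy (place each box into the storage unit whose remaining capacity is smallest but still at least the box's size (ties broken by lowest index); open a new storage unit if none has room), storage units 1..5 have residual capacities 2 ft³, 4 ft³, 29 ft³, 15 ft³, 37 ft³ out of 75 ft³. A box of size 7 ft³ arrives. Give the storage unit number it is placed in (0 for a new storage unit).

4

Storage units with room: storage unit 3 (29 ft³), storage unit 4 (15 ft³), storage unit 5 (37 ft³).
Tightest fit is storage unit 4 with 15 ft³ free.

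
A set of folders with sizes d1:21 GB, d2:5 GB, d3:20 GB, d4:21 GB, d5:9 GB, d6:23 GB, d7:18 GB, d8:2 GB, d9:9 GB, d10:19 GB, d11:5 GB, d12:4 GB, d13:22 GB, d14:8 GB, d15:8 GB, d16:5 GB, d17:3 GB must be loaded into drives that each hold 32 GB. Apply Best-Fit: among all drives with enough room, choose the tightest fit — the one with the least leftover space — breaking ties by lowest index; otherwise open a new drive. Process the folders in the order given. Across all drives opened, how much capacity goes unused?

Put d1 (21 GB) in drive 1; 11 GB remain.
Put d2 (5 GB) in drive 1; 6 GB remain.
Put d3 (20 GB) in drive 2; 12 GB remain.
Put d4 (21 GB) in drive 3; 11 GB remain.
Put d5 (9 GB) in drive 3; 2 GB remain.
Put d6 (23 GB) in drive 4; 9 GB remain.
Put d7 (18 GB) in drive 5; 14 GB remain.
Put d8 (2 GB) in drive 3; 0 GB remain.
Put d9 (9 GB) in drive 4; 0 GB remain.
Put d10 (19 GB) in drive 6; 13 GB remain.
Put d11 (5 GB) in drive 1; 1 GB remain.
Put d12 (4 GB) in drive 2; 8 GB remain.
Put d13 (22 GB) in drive 7; 10 GB remain.
Put d14 (8 GB) in drive 2; 0 GB remain.
Put d15 (8 GB) in drive 7; 2 GB remain.
Put d16 (5 GB) in drive 6; 8 GB remain.
Put d17 (3 GB) in drive 6; 5 GB remain.
7 drives × 32 GB = 224 GB; used 202 GB; unused 22 GB.

22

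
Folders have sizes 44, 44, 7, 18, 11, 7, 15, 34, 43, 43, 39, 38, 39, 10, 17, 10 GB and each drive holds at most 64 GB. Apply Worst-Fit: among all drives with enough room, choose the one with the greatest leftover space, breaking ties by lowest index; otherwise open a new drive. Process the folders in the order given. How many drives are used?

8

drive 1: place 44 GB, 20 GB left
drive 2: place 44 GB, 20 GB left
drive 1: place 7 GB, 13 GB left
drive 2: place 18 GB, 2 GB left
drive 1: place 11 GB, 2 GB left
drive 3: place 7 GB, 57 GB left
drive 3: place 15 GB, 42 GB left
drive 3: place 34 GB, 8 GB left
drive 4: place 43 GB, 21 GB left
drive 5: place 43 GB, 21 GB left
drive 6: place 39 GB, 25 GB left
drive 7: place 38 GB, 26 GB left
drive 8: place 39 GB, 25 GB left
drive 7: place 10 GB, 16 GB left
drive 6: place 17 GB, 8 GB left
drive 8: place 10 GB, 15 GB left
Final drives: [44,7,11] [44,18] [7,15,34] [43] [43] [39,17] [38,10] [39,10].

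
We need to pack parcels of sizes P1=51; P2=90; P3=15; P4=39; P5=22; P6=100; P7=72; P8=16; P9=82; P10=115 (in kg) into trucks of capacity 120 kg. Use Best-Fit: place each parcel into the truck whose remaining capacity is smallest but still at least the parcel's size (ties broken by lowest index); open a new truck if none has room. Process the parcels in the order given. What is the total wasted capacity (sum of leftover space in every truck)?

118

truck 1: place P1 (51 kg), 69 kg left
truck 2: place P2 (90 kg), 30 kg left
truck 2: place P3 (15 kg), 15 kg left
truck 1: place P4 (39 kg), 30 kg left
truck 1: place P5 (22 kg), 8 kg left
truck 3: place P6 (100 kg), 20 kg left
truck 4: place P7 (72 kg), 48 kg left
truck 3: place P8 (16 kg), 4 kg left
truck 5: place P9 (82 kg), 38 kg left
truck 6: place P10 (115 kg), 5 kg left
6 trucks × 120 kg = 720 kg; used 602 kg; unused 118 kg.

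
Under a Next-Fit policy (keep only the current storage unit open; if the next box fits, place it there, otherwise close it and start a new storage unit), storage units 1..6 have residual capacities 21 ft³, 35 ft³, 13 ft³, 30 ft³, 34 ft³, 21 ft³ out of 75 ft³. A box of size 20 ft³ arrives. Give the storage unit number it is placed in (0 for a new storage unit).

Next-Fit only looks at storage unit 6, which has 21 ft³ free.
20 ft³ fits there.

6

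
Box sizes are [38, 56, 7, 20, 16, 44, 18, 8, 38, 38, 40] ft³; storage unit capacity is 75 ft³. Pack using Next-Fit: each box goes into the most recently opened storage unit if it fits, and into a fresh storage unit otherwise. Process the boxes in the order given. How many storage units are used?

38 ft³ → storage unit 1 (remaining 37 ft³)
56 ft³ → storage unit 2 (remaining 19 ft³)
7 ft³ → storage unit 2 (remaining 12 ft³)
20 ft³ → storage unit 3 (remaining 55 ft³)
16 ft³ → storage unit 3 (remaining 39 ft³)
44 ft³ → storage unit 4 (remaining 31 ft³)
18 ft³ → storage unit 4 (remaining 13 ft³)
8 ft³ → storage unit 4 (remaining 5 ft³)
38 ft³ → storage unit 5 (remaining 37 ft³)
38 ft³ → storage unit 6 (remaining 37 ft³)
40 ft³ → storage unit 7 (remaining 35 ft³)
Final storage units: [38] [56,7] [20,16] [44,18,8] [38] [38] [40].

7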